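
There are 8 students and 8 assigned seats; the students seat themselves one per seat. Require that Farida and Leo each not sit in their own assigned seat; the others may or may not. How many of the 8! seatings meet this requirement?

30960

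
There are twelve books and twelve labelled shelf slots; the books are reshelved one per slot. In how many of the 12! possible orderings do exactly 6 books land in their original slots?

244860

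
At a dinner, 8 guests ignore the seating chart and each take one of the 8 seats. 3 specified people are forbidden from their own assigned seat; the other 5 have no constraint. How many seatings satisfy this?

27240

Inclusion-exclusion on the 3 forbidden self-matches:
Σ_{j=0}^{3} (-1)^j C(3,j)(8-j)!
= C(3,0)·8! - C(3,1)·7! + C(3,2)·6! - C(3,3)·5!
= 40320 - 15120 + 2160 - 120
= 27240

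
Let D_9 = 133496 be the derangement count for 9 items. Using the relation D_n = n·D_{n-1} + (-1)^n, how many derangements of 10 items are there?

D_10 = 10·133496 + 1 = 1334961.

1334961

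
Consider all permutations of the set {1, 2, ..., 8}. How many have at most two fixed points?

37085

Sum C(8,i)·!(8-i) for i = 0..2:
  i=0: C(8,0)·!8 = 1·14833 = 14833
  i=1: C(8,1)·!7 = 8·1854 = 14832
  i=2: C(8,2)·!6 = 28·265 = 7420
Total = 37085.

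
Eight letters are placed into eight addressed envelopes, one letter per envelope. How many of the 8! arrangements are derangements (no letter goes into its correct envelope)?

14833

Use !n = (n-1)(!(n-1) + !(n-2)).
!8 = 7·(1854 + 265) = 7·2119 = 14833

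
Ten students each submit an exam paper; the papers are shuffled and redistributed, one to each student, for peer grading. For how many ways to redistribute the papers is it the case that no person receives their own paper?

1334961

!10 = 10! · Σ_{k=0}^{10} (-1)^k/k!
= 10! - 10!/1! + 10!/2! - 10!/3! + 10!/4! - 10!/5! + 10!/6! - 10!/7! + 10!/8! - 10!/9! + 10!/10!
= 3628800 - 3628800 + 1814400 - 604800 + 151200 - 30240 + 5040 - 720 + 90 - 10 + 1
= 1334961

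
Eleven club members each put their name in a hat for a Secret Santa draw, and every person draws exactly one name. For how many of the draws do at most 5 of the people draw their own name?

Sum C(11,i)·!(11-i) for i = 0..5:
  i=0: C(11,0)·!11 = 1·14684570 = 14684570
  i=1: C(11,1)·!10 = 11·1334961 = 14684571
  i=2: C(11,2)·!9 = 55·133496 = 7342280
  i=3: C(11,3)·!8 = 165·14833 = 2447445
  i=4: C(11,4)·!7 = 330·1854 = 611820
  i=5: C(11,5)·!6 = 462·265 = 122430
Total = 39893116.

39893116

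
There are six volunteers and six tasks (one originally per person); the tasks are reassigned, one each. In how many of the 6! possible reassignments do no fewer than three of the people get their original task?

# with exactly i fixed is C(6,i)·!(6-i); sum over i=3..6:
  i=3: C(6,3)·!3 = 20·2 = 40
  i=4: C(6,4)·!2 = 15·1 = 15
  i=5: C(6,5)·!1 = 6·0 = 0
  i=6: C(6,6)·!0 = 1·1 = 1
Total = 56.

56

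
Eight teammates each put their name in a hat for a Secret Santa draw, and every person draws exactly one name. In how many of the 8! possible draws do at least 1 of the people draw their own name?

Sum C(8,i)·!(8-i) for i = 1..8:
  i=1: C(8,1)·!7 = 8·1854 = 14832
  i=2: C(8,2)·!6 = 28·265 = 7420
  i=3: C(8,3)·!5 = 56·44 = 2464
  i=4: C(8,4)·!4 = 70·9 = 630
  i=5: C(8,5)·!3 = 56·2 = 112
  i=6: C(8,6)·!2 = 28·1 = 28
  i=7: C(8,7)·!1 = 8·0 = 0
  i=8: C(8,8)·!0 = 1·1 = 1
Total = 25487.

25487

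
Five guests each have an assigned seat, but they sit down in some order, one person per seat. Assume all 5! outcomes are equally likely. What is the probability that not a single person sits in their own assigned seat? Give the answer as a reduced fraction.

11/30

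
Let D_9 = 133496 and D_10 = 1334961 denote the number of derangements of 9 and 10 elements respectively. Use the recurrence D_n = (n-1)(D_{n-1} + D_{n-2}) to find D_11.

14684570

D_11 = (11-1)·(D_10 + D_9) = 10·(1334961 + 133496) = 10·1468457 = 14684570.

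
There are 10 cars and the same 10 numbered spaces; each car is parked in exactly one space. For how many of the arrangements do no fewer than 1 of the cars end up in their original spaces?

2293839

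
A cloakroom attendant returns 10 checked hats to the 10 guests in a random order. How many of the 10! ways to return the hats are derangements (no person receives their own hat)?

1334961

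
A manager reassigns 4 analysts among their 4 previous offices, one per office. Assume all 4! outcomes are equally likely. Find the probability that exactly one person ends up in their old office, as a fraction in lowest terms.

Favorable outcomes: C(4,1)·!3 = 4·2 = 8.
Total outcomes: 4! = 24.
Probability = 8/24 = 1/3.

1/3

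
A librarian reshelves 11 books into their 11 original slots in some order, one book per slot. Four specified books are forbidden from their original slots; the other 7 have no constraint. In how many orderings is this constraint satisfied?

Inclusion-exclusion on the 4 forbidden self-matches:
Σ_{j=0}^{4} (-1)^j C(4,j)(11-j)!
= C(4,0)·11! - C(4,1)·10! + C(4,2)·9! - C(4,3)·8! + C(4,4)·7!
= 39916800 - 14515200 + 2177280 - 161280 + 5040
= 27422640

27422640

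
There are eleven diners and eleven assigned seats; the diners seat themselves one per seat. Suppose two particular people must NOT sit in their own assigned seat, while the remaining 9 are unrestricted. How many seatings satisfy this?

Inclusion-exclusion on the 2 forbidden self-matches:
Σ_{j=0}^{2} (-1)^j C(2,j)(11-j)!
= C(2,0)·11! - C(2,1)·10! + C(2,2)·9!
= 39916800 - 7257600 + 362880
= 33022080

33022080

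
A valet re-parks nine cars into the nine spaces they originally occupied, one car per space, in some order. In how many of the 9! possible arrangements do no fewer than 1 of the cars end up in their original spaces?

229384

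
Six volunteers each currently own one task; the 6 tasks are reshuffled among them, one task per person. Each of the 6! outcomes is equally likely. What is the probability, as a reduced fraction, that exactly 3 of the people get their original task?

1/18

Favorable outcomes: C(6,3)·!3 = 20·2 = 40.
Total outcomes: 6! = 720.
Probability = 40/720 = 1/18.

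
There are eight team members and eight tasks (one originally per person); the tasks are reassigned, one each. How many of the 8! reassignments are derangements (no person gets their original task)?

14833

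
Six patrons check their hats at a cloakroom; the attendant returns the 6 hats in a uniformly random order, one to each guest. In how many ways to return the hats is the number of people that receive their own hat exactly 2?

Pick the 2 fixed positions: C(6,2) = 15 ways.
The other 4 form a derangement: !4 = 9.
Total: 15 × 9 = 135.

135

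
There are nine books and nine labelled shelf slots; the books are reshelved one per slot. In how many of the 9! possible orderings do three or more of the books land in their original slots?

29143

# with exactly i fixed is C(9,i)·!(9-i); sum over i=3..9:
  i=3: C(9,3)·!6 = 84·265 = 22260
  i=4: C(9,4)·!5 = 126·44 = 5544
  i=5: C(9,5)·!4 = 126·9 = 1134
  i=6: C(9,6)·!3 = 84·2 = 168
  i=7: C(9,7)·!2 = 36·1 = 36
  i=8: C(9,8)·!1 = 9·0 = 0
  i=9: C(9,9)·!0 = 1·1 = 1
Total = 29143.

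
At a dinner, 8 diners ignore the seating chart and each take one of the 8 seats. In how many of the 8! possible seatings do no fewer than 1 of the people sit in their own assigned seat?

25487

# with exactly i fixed is C(8,i)·!(8-i); sum over i=1..8:
  i=1: C(8,1)·!7 = 8·1854 = 14832
  i=2: C(8,2)·!6 = 28·265 = 7420
  i=3: C(8,3)·!5 = 56·44 = 2464
  i=4: C(8,4)·!4 = 70·9 = 630
  i=5: C(8,5)·!3 = 56·2 = 112
  i=6: C(8,6)·!2 = 28·1 = 28
  i=7: C(8,7)·!1 = 8·0 = 0
  i=8: C(8,8)·!0 = 1·1 = 1
Total = 25487.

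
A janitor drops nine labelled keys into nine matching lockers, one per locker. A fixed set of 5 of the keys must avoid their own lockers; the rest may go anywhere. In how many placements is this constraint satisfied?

205056

Inclusion-exclusion on the 5 forbidden self-matches:
Σ_{j=0}^{5} (-1)^j C(5,j)(9-j)!
= C(5,0)·9! - C(5,1)·8! + C(5,2)·7! - C(5,3)·6! + C(5,4)·5! - C(5,5)·4!
= 362880 - 201600 + 50400 - 7200 + 600 - 24
= 205056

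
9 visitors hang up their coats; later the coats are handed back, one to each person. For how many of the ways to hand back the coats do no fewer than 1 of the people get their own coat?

229384

Sum C(9,i)·!(9-i) for i = 1..9:
  i=1: C(9,1)·!8 = 9·14833 = 133497
  i=2: C(9,2)·!7 = 36·1854 = 66744
  i=3: C(9,3)·!6 = 84·265 = 22260
  i=4: C(9,4)·!5 = 126·44 = 5544
  i=5: C(9,5)·!4 = 126·9 = 1134
  i=6: C(9,6)·!3 = 84·2 = 168
  i=7: C(9,7)·!2 = 36·1 = 36
  i=8: C(9,8)·!1 = 9·0 = 0
  i=9: C(9,9)·!0 = 1·1 = 1
Total = 229384.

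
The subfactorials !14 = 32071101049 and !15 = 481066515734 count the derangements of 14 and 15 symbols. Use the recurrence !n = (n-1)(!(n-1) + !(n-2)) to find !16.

7697064251745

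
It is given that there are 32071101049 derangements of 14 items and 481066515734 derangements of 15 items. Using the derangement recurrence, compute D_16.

7697064251745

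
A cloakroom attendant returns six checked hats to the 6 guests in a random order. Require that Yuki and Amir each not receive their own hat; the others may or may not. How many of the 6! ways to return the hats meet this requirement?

Inclusion-exclusion on the 2 forbidden self-matches:
Σ_{j=0}^{2} (-1)^j C(2,j)(6-j)!
= C(2,0)·6! - C(2,1)·5! + C(2,2)·4!
= 720 - 240 + 24
= 504

504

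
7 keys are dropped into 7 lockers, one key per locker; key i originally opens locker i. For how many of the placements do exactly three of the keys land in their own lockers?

315

Choose which 3 of the 7 are fixed: C(7,3) = 35.
The remaining 4 must be deranged: !4 = 9.
Total: 35 × 9 = 315.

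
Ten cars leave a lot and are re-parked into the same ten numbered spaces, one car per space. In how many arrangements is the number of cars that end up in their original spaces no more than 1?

2669921

Sum C(10,i)·!(10-i) for i = 0..1:
  i=0: C(10,0)·!10 = 1·1334961 = 1334961
  i=1: C(10,1)·!9 = 10·133496 = 1334960
Total = 2669921.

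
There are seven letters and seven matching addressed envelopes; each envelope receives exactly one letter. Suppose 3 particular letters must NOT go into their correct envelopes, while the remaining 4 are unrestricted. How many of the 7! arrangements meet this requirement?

Let A_j be the event that the j-th constrained one is fixed. By inclusion-exclusion over the 3 events:
Σ_{j=0}^{3} (-1)^j C(3,j)(7-j)!
= C(3,0)·7! - C(3,1)·6! + C(3,2)·5! - C(3,3)·4!
= 5040 - 2160 + 360 - 24
= 3216

3216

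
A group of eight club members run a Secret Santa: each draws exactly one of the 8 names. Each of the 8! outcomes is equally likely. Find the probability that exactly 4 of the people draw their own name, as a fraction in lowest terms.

1/64

Favorable outcomes: C(8,4)·!4 = 70·9 = 630.
Total outcomes: 8! = 40320.
Probability = 630/40320 = 1/64.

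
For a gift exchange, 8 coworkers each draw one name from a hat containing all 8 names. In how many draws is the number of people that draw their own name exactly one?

Choose which one of the 8 is fixed: C(8,1) = 8.
The remaining 7 must be deranged: !7 = 1854.
Total: 8 × 1854 = 14832.

14832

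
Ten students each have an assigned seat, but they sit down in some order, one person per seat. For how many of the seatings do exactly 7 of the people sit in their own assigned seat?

240

Choose which 7 of the 10 are fixed: C(10,7) = 120.
The remaining 3 must be deranged: !3 = 2.
Total: 120 × 2 = 240.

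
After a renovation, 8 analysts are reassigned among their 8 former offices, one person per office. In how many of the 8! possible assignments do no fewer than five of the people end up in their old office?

141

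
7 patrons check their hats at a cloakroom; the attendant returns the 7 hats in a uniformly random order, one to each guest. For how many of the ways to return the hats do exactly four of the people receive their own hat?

70

Pick the 4 fixed positions: C(7,4) = 35 ways.
The remaining 3 must be deranged: !3 = 2.
Total: 35 × 2 = 70.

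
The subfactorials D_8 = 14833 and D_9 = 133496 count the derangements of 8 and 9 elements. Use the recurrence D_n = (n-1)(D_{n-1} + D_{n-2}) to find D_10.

1334961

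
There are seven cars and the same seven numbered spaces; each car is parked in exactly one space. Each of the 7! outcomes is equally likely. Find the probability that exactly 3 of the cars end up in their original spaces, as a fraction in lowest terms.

1/16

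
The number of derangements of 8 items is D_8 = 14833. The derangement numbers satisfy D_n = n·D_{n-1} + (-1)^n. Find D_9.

133496

D_9 = 9·14833 - 1 = 133496.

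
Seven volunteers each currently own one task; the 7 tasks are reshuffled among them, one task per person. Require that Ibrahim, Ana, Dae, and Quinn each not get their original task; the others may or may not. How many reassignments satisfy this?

Let A_j be the event that the j-th constrained one is fixed. By inclusion-exclusion over the 4 events:
Σ_{j=0}^{4} (-1)^j C(4,j)(7-j)!
= C(4,0)·7! - C(4,1)·6! + C(4,2)·5! - C(4,3)·4! + C(4,4)·3!
= 5040 - 2880 + 720 - 96 + 6
= 2790

2790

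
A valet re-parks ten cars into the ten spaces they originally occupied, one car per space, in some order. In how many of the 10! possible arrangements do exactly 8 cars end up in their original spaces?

45

Pick the 8 fixed positions: C(10,8) = 45 ways.
The other 2 form a derangement: !2 = 1.
Total: 45 × 1 = 45.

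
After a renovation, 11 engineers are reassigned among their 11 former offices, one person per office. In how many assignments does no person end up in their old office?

14684570

By inclusion-exclusion, !11 = Σ (-1)^k · 11!/k! for k=0..11
= 11! - 11!/1! + 11!/2! - 11!/3! + 11!/4! - 11!/5! + 11!/6! - 11!/7! + 11!/8! - 11!/9! + 11!/10! - 11!/11!
= 39916800 - 39916800 + 19958400 - 6652800 + 1663200 - 332640 + 55440 - 7920 + 990 - 110 + 11 - 1
= 14684570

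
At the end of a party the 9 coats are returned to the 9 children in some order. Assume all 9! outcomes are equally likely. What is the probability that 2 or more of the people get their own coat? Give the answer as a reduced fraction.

95887/362880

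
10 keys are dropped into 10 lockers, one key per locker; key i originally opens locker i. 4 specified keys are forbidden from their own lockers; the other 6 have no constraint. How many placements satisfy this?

2399760

Inclusion-exclusion on the 4 forbidden self-matches:
Σ_{j=0}^{4} (-1)^j C(4,j)(10-j)!
= C(4,0)·10! - C(4,1)·9! + C(4,2)·8! - C(4,3)·7! + C(4,4)·6!
= 3628800 - 1451520 + 241920 - 20160 + 720
= 2399760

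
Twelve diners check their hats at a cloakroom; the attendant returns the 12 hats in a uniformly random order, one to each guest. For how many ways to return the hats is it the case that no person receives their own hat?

!12 = 12! · Σ_{k=0}^{12} (-1)^k/k!
= 12! - 12!/1! + 12!/2! - 12!/3! + 12!/4! - 12!/5! + 12!/6! - 12!/7! + 12!/8! - 12!/9! + 12!/10! - 12!/11! + 12!/12!
= 479001600 - 479001600 + 239500800 - 79833600 + 19958400 - 3991680 + 665280 - 95040 + 11880 - 1320 + 132 - 12 + 1
= 176214841

176214841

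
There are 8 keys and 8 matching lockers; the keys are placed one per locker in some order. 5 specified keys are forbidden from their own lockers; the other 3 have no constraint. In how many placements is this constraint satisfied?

Inclusion-exclusion on the 5 forbidden self-matches:
Σ_{j=0}^{5} (-1)^j C(5,j)(8-j)!
= C(5,0)·8! - C(5,1)·7! + C(5,2)·6! - C(5,3)·5! + C(5,4)·4! - C(5,5)·3!
= 40320 - 25200 + 7200 - 1200 + 120 - 6
= 21234

21234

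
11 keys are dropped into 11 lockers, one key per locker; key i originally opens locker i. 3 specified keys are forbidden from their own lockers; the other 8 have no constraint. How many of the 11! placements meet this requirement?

Inclusion-exclusion on the 3 forbidden self-matches:
Σ_{j=0}^{3} (-1)^j C(3,j)(11-j)!
= C(3,0)·11! - C(3,1)·10! + C(3,2)·9! - C(3,3)·8!
= 39916800 - 10886400 + 1088640 - 40320
= 30078720

30078720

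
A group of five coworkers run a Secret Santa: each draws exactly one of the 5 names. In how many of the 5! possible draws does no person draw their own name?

The subfactorial !5 = [5!/e] (nearest integer).
5! = 120, and 120/e ≈ 44.15, so !5 = 44.

44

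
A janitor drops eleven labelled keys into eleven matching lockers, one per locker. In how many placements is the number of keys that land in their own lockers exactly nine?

55

Choose which 9 of the 11 are fixed: C(11,9) = 55.
The other 2 form a derangement: !2 = 1.
Total: 55 × 1 = 55.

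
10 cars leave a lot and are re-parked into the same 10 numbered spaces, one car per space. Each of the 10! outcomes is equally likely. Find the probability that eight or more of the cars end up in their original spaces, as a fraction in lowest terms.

Favorable outcomes: Σ_{i≥8} C(10,i)·!(10-i) = 45·1 + 10·0 + 1·1 = 46.
Total outcomes: 10! = 3628800.
Probability = 46/3628800 = 23/1814400.

23/1814400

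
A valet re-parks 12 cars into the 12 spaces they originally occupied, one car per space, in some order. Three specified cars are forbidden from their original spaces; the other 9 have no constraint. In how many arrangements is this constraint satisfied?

369774720

Inclusion-exclusion on the 3 forbidden self-matches:
Σ_{j=0}^{3} (-1)^j C(3,j)(12-j)!
= C(3,0)·12! - C(3,1)·11! + C(3,2)·10! - C(3,3)·9!
= 479001600 - 119750400 + 10886400 - 362880
= 369774720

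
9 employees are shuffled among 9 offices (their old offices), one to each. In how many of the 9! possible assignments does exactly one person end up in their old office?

Choose which one of the 9 is fixed: C(9,1) = 9.
The other 8 form a derangement: !8 = 14833.
Total: 9 × 14833 = 133497.

133497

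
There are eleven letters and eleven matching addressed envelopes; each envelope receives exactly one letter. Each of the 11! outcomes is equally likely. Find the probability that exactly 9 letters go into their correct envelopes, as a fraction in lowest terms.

1/725760

Favorable outcomes: C(11,9)·!2 = 55·1 = 55.
Total outcomes: 11! = 39916800.
Probability = 55/39916800 = 1/725760.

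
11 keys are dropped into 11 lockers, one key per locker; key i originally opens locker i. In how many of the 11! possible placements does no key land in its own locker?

14684570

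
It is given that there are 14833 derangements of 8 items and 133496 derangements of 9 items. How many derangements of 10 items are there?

D_10 = (10-1)·(D_9 + D_8) = 9·(133496 + 14833) = 9·148329 = 1334961.

1334961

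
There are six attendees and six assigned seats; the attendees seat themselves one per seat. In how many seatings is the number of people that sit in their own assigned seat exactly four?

15

Pick the 4 fixed positions: C(6,4) = 15 ways.
The other 2 form a derangement: !2 = 1.
Total: 15 × 1 = 15.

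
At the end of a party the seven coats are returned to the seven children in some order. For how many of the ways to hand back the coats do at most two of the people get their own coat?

# with exactly i fixed is C(7,i)·!(7-i); sum over i=0..2:
  i=0: C(7,0)·!7 = 1·1854 = 1854
  i=1: C(7,1)·!6 = 7·265 = 1855
  i=2: C(7,2)·!5 = 21·44 = 924
Total = 4633.

4633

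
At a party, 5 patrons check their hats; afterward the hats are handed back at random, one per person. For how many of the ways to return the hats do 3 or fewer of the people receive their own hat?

119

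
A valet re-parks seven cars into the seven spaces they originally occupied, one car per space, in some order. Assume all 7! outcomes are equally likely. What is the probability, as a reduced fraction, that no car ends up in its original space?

103/280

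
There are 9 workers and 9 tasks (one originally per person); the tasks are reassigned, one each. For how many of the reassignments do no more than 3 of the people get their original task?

Sum C(9,i)·!(9-i) for i = 0..3:
  i=0: C(9,0)·!9 = 1·133496 = 133496
  i=1: C(9,1)·!8 = 9·14833 = 133497
  i=2: C(9,2)·!7 = 36·1854 = 66744
  i=3: C(9,3)·!6 = 84·265 = 22260
Total = 355997.

355997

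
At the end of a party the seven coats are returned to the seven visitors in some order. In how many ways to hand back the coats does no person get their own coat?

1854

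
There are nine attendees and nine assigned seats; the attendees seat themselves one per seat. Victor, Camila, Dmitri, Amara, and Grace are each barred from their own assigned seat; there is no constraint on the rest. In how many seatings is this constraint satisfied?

205056

Inclusion-exclusion on the 5 forbidden self-matches:
Σ_{j=0}^{5} (-1)^j C(5,j)(9-j)!
= C(5,0)·9! - C(5,1)·8! + C(5,2)·7! - C(5,3)·6! + C(5,4)·5! - C(5,5)·4!
= 362880 - 201600 + 50400 - 7200 + 600 - 24
= 205056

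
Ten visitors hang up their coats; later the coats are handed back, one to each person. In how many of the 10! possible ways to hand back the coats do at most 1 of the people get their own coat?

Sum C(10,i)·!(10-i) for i = 0..1:
  i=0: C(10,0)·!10 = 1·1334961 = 1334961
  i=1: C(10,1)·!9 = 10·133496 = 1334960
Total = 2669921.

2669921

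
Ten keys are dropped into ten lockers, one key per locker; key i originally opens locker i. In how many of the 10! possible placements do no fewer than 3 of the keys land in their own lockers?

291394

# with exactly i fixed is C(10,i)·!(10-i); sum over i=3..10:
  i=3: C(10,3)·!7 = 120·1854 = 222480
  i=4: C(10,4)·!6 = 210·265 = 55650
  i=5: C(10,5)·!5 = 252·44 = 11088
  i=6: C(10,6)·!4 = 210·9 = 1890
  i=7: C(10,7)·!3 = 120·2 = 240
  i=8: C(10,8)·!2 = 45·1 = 45
  i=9: C(10,9)·!1 = 10·0 = 0
  i=10: C(10,10)·!0 = 1·1 = 1
Total = 291394.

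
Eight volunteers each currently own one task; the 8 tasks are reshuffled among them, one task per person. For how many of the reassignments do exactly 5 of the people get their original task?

Choose which 5 of the 8 are fixed: C(8,5) = 56.
The remaining 3 must be deranged: !3 = 2.
Total: 56 × 2 = 112.

112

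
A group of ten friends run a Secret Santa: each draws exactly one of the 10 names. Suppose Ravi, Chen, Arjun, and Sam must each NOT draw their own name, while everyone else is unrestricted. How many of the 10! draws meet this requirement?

2399760

Let A_j be the event that the j-th constrained one is fixed. By inclusion-exclusion over the 4 events:
Σ_{j=0}^{4} (-1)^j C(4,j)(10-j)!
= C(4,0)·10! - C(4,1)·9! + C(4,2)·8! - C(4,3)·7! + C(4,4)·6!
= 3628800 - 1451520 + 241920 - 20160 + 720
= 2399760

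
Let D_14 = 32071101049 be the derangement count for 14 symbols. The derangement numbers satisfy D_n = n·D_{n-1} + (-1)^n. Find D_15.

481066515734

D_15 = 15·32071101049 - 1 = 481066515734.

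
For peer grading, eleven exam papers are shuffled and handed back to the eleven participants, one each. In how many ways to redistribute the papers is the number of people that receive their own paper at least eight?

386

# with exactly i fixed is C(11,i)·!(11-i); sum over i=8..11:
  i=8: C(11,8)·!3 = 165·2 = 330
  i=9: C(11,9)·!2 = 55·1 = 55
  i=10: C(11,10)·!1 = 11·0 = 0
  i=11: C(11,11)·!0 = 1·1 = 1
Total = 386.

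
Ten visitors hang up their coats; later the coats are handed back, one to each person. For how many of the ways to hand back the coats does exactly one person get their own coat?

1334960

Choose which one of the 10 is fixed: C(10,1) = 10.
The other 9 form a derangement: !9 = 133496.
Total: 10 × 133496 = 1334960.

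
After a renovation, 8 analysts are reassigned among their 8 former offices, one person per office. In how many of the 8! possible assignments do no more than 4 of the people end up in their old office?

40179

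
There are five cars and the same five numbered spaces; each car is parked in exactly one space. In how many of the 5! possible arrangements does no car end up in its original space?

44

Use !n = (n-1)(!(n-1) + !(n-2)).
!5 = 4·(9 + 2) = 4·11 = 44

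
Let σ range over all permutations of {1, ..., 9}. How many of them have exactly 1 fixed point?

Choose which one of the 9 is fixed: C(9,1) = 9.
The remaining 8 must be deranged: !8 = 14833.
Total: 9 × 14833 = 133497.

133497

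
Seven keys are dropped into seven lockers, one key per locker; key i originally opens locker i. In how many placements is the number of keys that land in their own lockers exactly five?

21

Pick the 5 fixed positions: C(7,5) = 21 ways.
The remaining 2 must be deranged: !2 = 1.
Total: 21 × 1 = 21.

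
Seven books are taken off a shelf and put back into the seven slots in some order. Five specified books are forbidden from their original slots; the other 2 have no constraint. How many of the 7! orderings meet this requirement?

Inclusion-exclusion on the 5 forbidden self-matches:
Σ_{j=0}^{5} (-1)^j C(5,j)(7-j)!
= C(5,0)·7! - C(5,1)·6! + C(5,2)·5! - C(5,3)·4! + C(5,4)·3! - C(5,5)·2!
= 5040 - 3600 + 1200 - 240 + 30 - 2
= 2428

2428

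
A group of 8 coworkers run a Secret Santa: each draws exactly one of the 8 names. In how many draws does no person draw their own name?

!8 = 8! · Σ_{k=0}^{8} (-1)^k/k!
= 8! - 8!/1! + 8!/2! - 8!/3! + 8!/4! - 8!/5! + 8!/6! - 8!/7! + 8!/8!
= 40320 - 40320 + 20160 - 6720 + 1680 - 336 + 56 - 8 + 1
= 14833

14833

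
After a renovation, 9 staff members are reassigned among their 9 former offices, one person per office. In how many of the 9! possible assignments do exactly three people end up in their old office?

Choose which 3 of the 9 are fixed: C(9,3) = 84.
The other 6 form a derangement: !6 = 265.
Total: 84 × 265 = 22260.

22260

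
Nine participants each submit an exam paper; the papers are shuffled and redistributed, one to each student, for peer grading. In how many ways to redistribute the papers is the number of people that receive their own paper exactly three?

Choose which 3 of the 9 are fixed: C(9,3) = 84.
The other 6 form a derangement: !6 = 265.
Total: 84 × 265 = 22260.

22260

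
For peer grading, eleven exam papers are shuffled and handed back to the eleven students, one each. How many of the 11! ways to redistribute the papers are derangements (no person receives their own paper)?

14684570

!11 is the nearest integer to 11!/e.
11! = 39916800, and 39916800/e ≈ 14684570.08, so !11 = 14684570.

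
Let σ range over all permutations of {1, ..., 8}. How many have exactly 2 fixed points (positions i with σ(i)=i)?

7420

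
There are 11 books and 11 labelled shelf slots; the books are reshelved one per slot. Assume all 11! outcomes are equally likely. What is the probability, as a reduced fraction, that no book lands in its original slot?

1468457/3991680

Favorable outcomes: !11 = 14684570.
Total outcomes: 11! = 39916800.
Probability = 14684570/39916800 = 1468457/3991680.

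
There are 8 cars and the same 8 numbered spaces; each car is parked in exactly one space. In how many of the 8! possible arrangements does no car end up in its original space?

14833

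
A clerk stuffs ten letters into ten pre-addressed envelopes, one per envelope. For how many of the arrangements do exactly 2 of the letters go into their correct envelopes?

667485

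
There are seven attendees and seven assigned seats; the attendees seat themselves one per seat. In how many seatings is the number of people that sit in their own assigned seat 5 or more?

Sum C(7,i)·!(7-i) for i = 5..7:
  i=5: C(7,5)·!2 = 21·1 = 21
  i=6: C(7,6)·!1 = 7·0 = 0
  i=7: C(7,7)·!0 = 1·1 = 1
Total = 22.

22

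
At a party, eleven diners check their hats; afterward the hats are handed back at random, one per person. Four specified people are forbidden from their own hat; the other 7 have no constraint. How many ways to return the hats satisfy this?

27422640

Let A_j be the event that the j-th constrained one is fixed. By inclusion-exclusion over the 4 events:
Σ_{j=0}^{4} (-1)^j C(4,j)(11-j)!
= C(4,0)·11! - C(4,1)·10! + C(4,2)·9! - C(4,3)·8! + C(4,4)·7!
= 39916800 - 14515200 + 2177280 - 161280 + 5040
= 27422640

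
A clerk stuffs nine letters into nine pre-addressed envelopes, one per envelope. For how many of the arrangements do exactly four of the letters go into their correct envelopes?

5544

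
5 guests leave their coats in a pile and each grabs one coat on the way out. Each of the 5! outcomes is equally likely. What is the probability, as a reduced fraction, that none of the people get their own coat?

11/30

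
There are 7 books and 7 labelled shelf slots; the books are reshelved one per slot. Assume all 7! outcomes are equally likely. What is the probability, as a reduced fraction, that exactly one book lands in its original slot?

Favorable outcomes: C(7,1)·!6 = 7·265 = 1855.
Total outcomes: 7! = 5040.
Probability = 1855/5040 = 53/144.

53/144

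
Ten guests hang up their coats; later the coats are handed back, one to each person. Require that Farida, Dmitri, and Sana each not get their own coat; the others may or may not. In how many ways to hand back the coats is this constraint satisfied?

2656080

Inclusion-exclusion on the 3 forbidden self-matches:
Σ_{j=0}^{3} (-1)^j C(3,j)(10-j)!
= C(3,0)·10! - C(3,1)·9! + C(3,2)·8! - C(3,3)·7!
= 3628800 - 1088640 + 120960 - 5040
= 2656080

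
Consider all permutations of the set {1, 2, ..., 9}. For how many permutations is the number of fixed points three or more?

Sum C(9,i)·!(9-i) for i = 3..9:
  i=3: C(9,3)·!6 = 84·265 = 22260
  i=4: C(9,4)·!5 = 126·44 = 5544
  i=5: C(9,5)·!4 = 126·9 = 1134
  i=6: C(9,6)·!3 = 84·2 = 168
  i=7: C(9,7)·!2 = 36·1 = 36
  i=8: C(9,8)·!1 = 9·0 = 0
  i=9: C(9,9)·!0 = 1·1 = 1
Total = 29143.

29143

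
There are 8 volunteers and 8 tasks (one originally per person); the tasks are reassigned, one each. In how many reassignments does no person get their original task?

14833

The number of derangements of 8 is !8 = Σ_{k=0}^{8} (-1)^k·8!/k!
= 8! - 8!/1! + 8!/2! - 8!/3! + 8!/4! - 8!/5! + 8!/6! - 8!/7! + 8!/8!
= 40320 - 40320 + 20160 - 6720 + 1680 - 336 + 56 - 8 + 1
= 14833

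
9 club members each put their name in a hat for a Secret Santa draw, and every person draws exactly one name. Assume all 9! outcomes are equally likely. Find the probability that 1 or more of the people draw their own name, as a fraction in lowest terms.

28673/45360

Favorable outcomes: Σ_{i≥1} C(9,i)·!(9-i) = 9·14833 + 36·1854 + 84·265 + 126·44 + 126·9 + 84·2 + 36·1 + 9·0 + 1·1 = 229384.
Total outcomes: 9! = 362880.
Probability = 229384/362880 = 28673/45360.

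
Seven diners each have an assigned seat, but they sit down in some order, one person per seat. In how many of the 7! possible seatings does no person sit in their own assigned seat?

1854

By inclusion-exclusion, !7 = Σ (-1)^k · 7!/k! for k=0..7
= 7! - 7!/1! + 7!/2! - 7!/3! + 7!/4! - 7!/5! + 7!/6! - 7!/7!
= 5040 - 5040 + 2520 - 840 + 210 - 42 + 7 - 1
= 1854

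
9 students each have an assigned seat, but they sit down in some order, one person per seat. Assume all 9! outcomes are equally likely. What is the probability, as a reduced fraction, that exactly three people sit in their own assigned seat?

53/864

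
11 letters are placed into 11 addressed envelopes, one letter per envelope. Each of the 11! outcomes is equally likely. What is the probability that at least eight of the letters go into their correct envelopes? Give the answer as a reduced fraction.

Favorable outcomes: Σ_{i≥8} C(11,i)·!(11-i) = 165·2 + 55·1 + 11·0 + 1·1 = 386.
Total outcomes: 11! = 39916800.
Probability = 386/39916800 = 193/19958400.

193/19958400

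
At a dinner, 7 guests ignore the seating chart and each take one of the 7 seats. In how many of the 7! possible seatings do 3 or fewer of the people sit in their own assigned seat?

4948

Sum C(7,i)·!(7-i) for i = 0..3:
  i=0: C(7,0)·!7 = 1·1854 = 1854
  i=1: C(7,1)·!6 = 7·265 = 1855
  i=2: C(7,2)·!5 = 21·44 = 924
  i=3: C(7,3)·!4 = 35·9 = 315
Total = 4948.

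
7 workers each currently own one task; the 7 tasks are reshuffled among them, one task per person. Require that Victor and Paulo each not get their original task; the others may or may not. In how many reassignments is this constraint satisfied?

3720

Inclusion-exclusion on the 2 forbidden self-matches:
Σ_{j=0}^{2} (-1)^j C(2,j)(7-j)!
= C(2,0)·7! - C(2,1)·6! + C(2,2)·5!
= 5040 - 1440 + 120
= 3720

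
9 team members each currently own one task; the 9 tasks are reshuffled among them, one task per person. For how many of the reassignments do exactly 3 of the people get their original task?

22260

Pick the 3 fixed positions: C(9,3) = 84 ways.
The remaining 6 must be deranged: !6 = 265.
Total: 84 × 265 = 22260.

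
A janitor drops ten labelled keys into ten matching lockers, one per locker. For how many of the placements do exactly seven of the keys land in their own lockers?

240

Pick the 7 fixed positions: C(10,7) = 120 ways.
The remaining 3 must be deranged: !3 = 2.
Total: 120 × 2 = 240.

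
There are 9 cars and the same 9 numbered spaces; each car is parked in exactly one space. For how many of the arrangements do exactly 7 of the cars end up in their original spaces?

Choose which 7 of the 9 are fixed: C(9,7) = 36.
The remaining 2 must be deranged: !2 = 1.
Total: 36 × 1 = 36.

36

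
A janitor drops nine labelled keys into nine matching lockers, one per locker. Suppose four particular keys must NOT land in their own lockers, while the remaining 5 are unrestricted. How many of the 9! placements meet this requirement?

Let A_j be the event that the j-th constrained one is fixed. By inclusion-exclusion over the 4 events:
Σ_{j=0}^{4} (-1)^j C(4,j)(9-j)!
= C(4,0)·9! - C(4,1)·8! + C(4,2)·7! - C(4,3)·6! + C(4,4)·5!
= 362880 - 161280 + 30240 - 2880 + 120
= 229080

229080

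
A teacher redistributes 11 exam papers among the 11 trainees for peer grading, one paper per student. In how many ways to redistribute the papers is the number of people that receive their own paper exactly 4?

611820

Pick the 4 fixed positions: C(11,4) = 330 ways.
The remaining 7 must be deranged: !7 = 1854.
Total: 330 × 1854 = 611820.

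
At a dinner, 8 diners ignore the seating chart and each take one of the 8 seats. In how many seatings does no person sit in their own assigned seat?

14833

The subfactorial !8 = [8!/e] (nearest integer).
8! = 40320, and 40320/e ≈ 14832.90, so !8 = 14833.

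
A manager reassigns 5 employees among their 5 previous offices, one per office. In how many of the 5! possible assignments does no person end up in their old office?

44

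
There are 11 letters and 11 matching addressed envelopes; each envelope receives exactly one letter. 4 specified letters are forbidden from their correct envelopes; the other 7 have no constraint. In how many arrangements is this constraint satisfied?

Let A_j be the event that the j-th constrained one is fixed. By inclusion-exclusion over the 4 events:
Σ_{j=0}^{4} (-1)^j C(4,j)(11-j)!
= C(4,0)·11! - C(4,1)·10! + C(4,2)·9! - C(4,3)·8! + C(4,4)·7!
= 39916800 - 14515200 + 2177280 - 161280 + 5040
= 27422640

27422640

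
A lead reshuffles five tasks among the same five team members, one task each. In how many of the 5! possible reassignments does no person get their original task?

44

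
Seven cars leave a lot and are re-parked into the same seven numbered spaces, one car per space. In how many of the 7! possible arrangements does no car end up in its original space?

1854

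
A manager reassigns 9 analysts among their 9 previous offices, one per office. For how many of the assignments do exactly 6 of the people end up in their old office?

168

Choose which 6 of the 9 are fixed: C(9,6) = 84.
The remaining 3 must be deranged: !3 = 2.
Total: 84 × 2 = 168.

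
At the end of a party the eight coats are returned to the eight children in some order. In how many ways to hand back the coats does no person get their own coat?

14833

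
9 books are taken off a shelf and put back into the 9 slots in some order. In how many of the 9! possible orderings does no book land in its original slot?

133496

Use !n = (n-1)(!(n-1) + !(n-2)).
!9 = 8·(14833 + 1854) = 8·16687 = 133496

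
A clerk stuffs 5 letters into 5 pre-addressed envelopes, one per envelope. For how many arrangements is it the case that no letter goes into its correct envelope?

By inclusion-exclusion, !5 = Σ (-1)^k · 5!/k! for k=0..5
= 5! - 5!/1! + 5!/2! - 5!/3! + 5!/4! - 5!/5!
= 120 - 120 + 60 - 20 + 5 - 1
= 44

44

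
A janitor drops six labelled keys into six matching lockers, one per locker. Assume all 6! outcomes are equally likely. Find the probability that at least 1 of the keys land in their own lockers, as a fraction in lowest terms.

91/144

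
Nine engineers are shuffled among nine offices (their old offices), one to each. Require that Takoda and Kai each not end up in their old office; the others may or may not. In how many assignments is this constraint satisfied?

287280

Inclusion-exclusion on the 2 forbidden self-matches:
Σ_{j=0}^{2} (-1)^j C(2,j)(9-j)!
= C(2,0)·9! - C(2,1)·8! + C(2,2)·7!
= 362880 - 80640 + 5040
= 287280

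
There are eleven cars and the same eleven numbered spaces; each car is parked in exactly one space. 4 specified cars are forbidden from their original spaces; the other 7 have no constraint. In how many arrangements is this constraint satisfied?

27422640

Let A_j be the event that the j-th constrained one is fixed. By inclusion-exclusion over the 4 events:
Σ_{j=0}^{4} (-1)^j C(4,j)(11-j)!
= C(4,0)·11! - C(4,1)·10! + C(4,2)·9! - C(4,3)·8! + C(4,4)·7!
= 39916800 - 14515200 + 2177280 - 161280 + 5040
= 27422640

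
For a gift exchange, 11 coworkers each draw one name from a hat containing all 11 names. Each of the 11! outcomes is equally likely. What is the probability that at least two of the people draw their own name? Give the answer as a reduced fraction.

10547659/39916800

Favorable outcomes: Σ_{i≥2} C(11,i)·!(11-i) = 55·133496 + 165·14833 + 330·1854 + 462·265 + 462·44 + 330·9 + 165·2 + 55·1 + 11·0 + 1·1 = 10547659.
Total outcomes: 11! = 39916800.
Probability = 10547659/39916800 = 10547659/39916800.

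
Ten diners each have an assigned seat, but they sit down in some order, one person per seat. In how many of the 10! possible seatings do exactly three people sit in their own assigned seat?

222480

Pick the 3 fixed positions: C(10,3) = 120 ways.
The other 7 form a derangement: !7 = 1854.
Total: 120 × 1854 = 222480.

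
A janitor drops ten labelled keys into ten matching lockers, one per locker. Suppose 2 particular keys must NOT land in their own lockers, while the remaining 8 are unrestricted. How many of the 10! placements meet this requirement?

2943360

Inclusion-exclusion on the 2 forbidden self-matches:
Σ_{j=0}^{2} (-1)^j C(2,j)(10-j)!
= C(2,0)·10! - C(2,1)·9! + C(2,2)·8!
= 3628800 - 725760 + 40320
= 2943360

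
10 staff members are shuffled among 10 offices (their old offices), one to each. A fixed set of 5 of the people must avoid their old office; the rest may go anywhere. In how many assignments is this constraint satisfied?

2170680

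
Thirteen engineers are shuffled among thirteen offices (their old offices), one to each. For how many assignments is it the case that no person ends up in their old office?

2290792932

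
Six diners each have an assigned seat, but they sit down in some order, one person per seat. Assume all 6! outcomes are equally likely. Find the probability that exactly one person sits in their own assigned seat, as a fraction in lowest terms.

Favorable outcomes: C(6,1)·!5 = 6·44 = 264.
Total outcomes: 6! = 720.
Probability = 264/720 = 11/30.

11/30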